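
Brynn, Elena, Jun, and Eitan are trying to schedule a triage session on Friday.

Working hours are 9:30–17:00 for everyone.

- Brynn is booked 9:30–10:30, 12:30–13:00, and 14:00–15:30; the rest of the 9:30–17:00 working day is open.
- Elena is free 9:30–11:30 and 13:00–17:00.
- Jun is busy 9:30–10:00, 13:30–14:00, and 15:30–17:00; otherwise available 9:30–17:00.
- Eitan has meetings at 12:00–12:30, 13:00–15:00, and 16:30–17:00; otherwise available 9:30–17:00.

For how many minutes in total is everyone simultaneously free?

Brynn free within 09:30–17:00: 10:30–12:30, 13:00–14:00, 15:30–17:00.
Jun free within 09:30–17:00: 10:00–13:30, 14:00–15:30.
Eitan free within 09:30–17:00: 09:30–12:00, 12:30–13:00, 15:00–16:30.
Brynn ∩ Elena: 10:30–11:30, 13:00–14:00, 15:30–17:00.
Brynn ∩ Elena ∩ Jun: 10:30–11:30, 13:00–13:30.
Brynn ∩ Elena ∩ Jun ∩ Eitan: 10:30–11:30.
Total common minutes: 60.

60 minutes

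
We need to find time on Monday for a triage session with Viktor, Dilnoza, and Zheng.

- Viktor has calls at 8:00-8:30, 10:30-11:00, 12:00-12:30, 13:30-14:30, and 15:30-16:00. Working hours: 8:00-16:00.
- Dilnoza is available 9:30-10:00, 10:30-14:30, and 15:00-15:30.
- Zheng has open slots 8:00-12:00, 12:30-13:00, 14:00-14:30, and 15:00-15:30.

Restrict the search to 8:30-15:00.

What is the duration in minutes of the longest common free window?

60 minutes

Viktor free within 08:00–16:00: 08:30–10:30, 11:00–12:00, 12:30–13:30, 14:30–15:30.
Viktor ∩ Dilnoza: 09:30–10:00, 11:00–12:00, 12:30–13:30, 15:00–15:30.
Viktor ∩ Dilnoza ∩ Zheng: 09:30–10:00, 11:00–12:00, 12:30–13:00, 15:00–15:30.
Restricted to 08:30–15:00: 09:30–10:00, 11:00–12:00, 12:30–13:00.
Common window lengths: 30, 60, 30 min; longest is 60.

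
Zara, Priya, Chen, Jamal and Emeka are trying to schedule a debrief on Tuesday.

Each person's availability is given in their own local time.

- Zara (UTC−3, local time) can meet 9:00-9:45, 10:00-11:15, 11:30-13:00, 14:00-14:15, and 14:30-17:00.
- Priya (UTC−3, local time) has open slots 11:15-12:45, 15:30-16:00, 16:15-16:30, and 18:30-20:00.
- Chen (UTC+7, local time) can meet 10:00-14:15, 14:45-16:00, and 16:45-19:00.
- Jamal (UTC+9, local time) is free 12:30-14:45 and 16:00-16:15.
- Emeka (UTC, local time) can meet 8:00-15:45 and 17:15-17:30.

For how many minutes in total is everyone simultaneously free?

Zara → UTC: 12:00–12:45, 13:00–14:15, 14:30–16:00, 17:00–17:15, 17:30–20:00.
Priya → UTC: 14:15–15:45, 18:30–19:00, 19:15–19:30, 21:30–23:00.
Chen → UTC: 03:00–07:15, 07:45–09:00, 09:45–12:00.
Jamal → UTC: 03:30–05:45, 07:00–07:15.
Emeka → UTC: 08:00–15:45, 17:15–17:30.
Zara ∩ Priya: 14:30–15:45, 18:30–19:00, 19:15–19:30.
Zara ∩ Priya ∩ Chen: (none).
Zara ∩ Priya ∩ Chen ∩ Jamal: (none).
Zara ∩ Priya ∩ Chen ∩ Jamal ∩ Emeka: (none).
Total common minutes: 0.

0 minutes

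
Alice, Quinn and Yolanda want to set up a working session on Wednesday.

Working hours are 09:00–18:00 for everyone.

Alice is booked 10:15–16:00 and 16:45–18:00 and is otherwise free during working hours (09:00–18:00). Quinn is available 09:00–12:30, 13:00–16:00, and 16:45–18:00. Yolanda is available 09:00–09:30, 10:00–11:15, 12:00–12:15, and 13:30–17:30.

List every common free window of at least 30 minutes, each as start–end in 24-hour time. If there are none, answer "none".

09:00–09:30

Alice free within 09:00–18:00: 09:00–10:15, 16:00–16:45.
Alice ∩ Quinn: 09:00–10:15.
Alice ∩ Quinn ∩ Yolanda: 09:00–09:30, 10:00–10:15.
Windows ≥ 30 min: 09:00–09:30.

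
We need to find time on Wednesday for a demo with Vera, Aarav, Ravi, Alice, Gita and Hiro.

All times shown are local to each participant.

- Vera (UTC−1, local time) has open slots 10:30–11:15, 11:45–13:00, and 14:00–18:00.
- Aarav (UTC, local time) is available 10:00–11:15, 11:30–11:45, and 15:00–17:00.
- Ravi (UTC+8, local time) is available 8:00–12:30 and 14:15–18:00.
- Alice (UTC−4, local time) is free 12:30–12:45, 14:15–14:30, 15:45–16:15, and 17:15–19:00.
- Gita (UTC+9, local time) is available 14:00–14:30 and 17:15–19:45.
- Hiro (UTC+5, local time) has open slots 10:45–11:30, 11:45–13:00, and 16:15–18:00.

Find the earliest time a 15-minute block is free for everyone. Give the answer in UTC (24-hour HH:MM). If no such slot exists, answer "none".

Vera → UTC: 11:30–12:15, 12:45–14:00, 15:00–19:00.
Aarav → UTC: 10:00–11:15, 11:30–11:45, 15:00–17:00.
Ravi → UTC: 00:00–04:30, 06:15–10:00.
Alice → UTC: 16:30–16:45, 18:15–18:30, 19:45–20:15, 21:15–23:00.
Gita → UTC: 05:00–05:30, 08:15–10:45.
Hiro → UTC: 05:45–06:30, 06:45–08:00, 11:15–13:00.
Vera ∩ Aarav: 11:30–11:45, 15:00–17:00.
Vera ∩ Aarav ∩ Ravi: (none).
Vera ∩ Aarav ∩ Ravi ∩ Alice: (none).
Vera ∩ Aarav ∩ Ravi ∩ Alice ∩ Gita: (none).
Vera ∩ Aarav ∩ Ravi ∩ Alice ∩ Gita ∩ Hiro: (none).
Windows ≥ 15 min: (none).

none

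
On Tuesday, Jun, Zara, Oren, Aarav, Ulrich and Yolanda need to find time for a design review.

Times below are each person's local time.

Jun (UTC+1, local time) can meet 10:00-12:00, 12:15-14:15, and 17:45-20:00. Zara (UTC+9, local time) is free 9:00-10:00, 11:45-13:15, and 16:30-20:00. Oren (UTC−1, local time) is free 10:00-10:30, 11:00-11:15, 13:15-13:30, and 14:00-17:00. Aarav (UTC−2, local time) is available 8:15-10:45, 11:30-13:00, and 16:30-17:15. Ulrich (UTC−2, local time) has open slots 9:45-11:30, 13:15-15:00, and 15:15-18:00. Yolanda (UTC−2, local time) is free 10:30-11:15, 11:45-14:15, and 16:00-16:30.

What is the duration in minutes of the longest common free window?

Jun → UTC: 09:00–11:00, 11:15–13:15, 16:45–19:00.
Zara → UTC: 00:00–01:00, 02:45–04:15, 07:30–11:00.
Oren → UTC: 11:00–11:30, 12:00–12:15, 14:15–14:30, 15:00–18:00.
Aarav → UTC: 10:15–12:45, 13:30–15:00, 18:30–19:15.
Ulrich → UTC: 11:45–13:30, 15:15–17:00, 17:15–20:00.
Yolanda → UTC: 12:30–13:15, 13:45–16:15, 18:00–18:30.
Jun ∩ Zara: 09:00–11:00.
Jun ∩ Zara ∩ Oren: (none).
Jun ∩ Zara ∩ Oren ∩ Aarav: (none).
Jun ∩ Zara ∩ Oren ∩ Aarav ∩ Ulrich: (none).
Jun ∩ Zara ∩ Oren ∩ Aarav ∩ Ulrich ∩ Yolanda: (none).
No common window.

0 minutes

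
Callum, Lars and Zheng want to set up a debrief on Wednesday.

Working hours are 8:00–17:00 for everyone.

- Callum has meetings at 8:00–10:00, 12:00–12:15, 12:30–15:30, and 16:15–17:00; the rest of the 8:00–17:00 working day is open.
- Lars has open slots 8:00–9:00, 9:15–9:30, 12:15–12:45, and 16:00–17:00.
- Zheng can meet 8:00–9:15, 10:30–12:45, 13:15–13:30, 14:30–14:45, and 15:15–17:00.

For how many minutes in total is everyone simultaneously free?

30 minutes

Callum free within 08:00–17:00: 10:00–12:00, 12:15–12:30, 15:30–16:15.
Callum ∩ Lars: 12:15–12:30, 16:00–16:15.
Callum ∩ Lars ∩ Zheng: 12:15–12:30, 16:00–16:15.
Total common minutes: 15 + 15 = 30.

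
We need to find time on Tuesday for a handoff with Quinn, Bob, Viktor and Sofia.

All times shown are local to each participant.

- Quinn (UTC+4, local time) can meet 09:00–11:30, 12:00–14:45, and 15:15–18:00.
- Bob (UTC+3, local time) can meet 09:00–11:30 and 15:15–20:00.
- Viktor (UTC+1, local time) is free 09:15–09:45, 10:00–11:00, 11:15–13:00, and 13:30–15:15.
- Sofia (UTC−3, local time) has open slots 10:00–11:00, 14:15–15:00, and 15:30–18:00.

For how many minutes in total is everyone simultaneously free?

Quinn → UTC: 05:00–07:30, 08:00–10:45, 11:15–14:00.
Bob → UTC: 06:00–08:30, 12:15–17:00.
Viktor → UTC: 08:15–08:45, 09:00–10:00, 10:15–12:00, 12:30–14:15.
Sofia → UTC: 13:00–14:00, 17:15–18:00, 18:30–21:00.
Quinn ∩ Bob: 06:00–07:30, 08:00–08:30, 12:15–14:00.
Quinn ∩ Bob ∩ Viktor: 08:15–08:30, 12:30–14:00.
Quinn ∩ Bob ∩ Viktor ∩ Sofia: 13:00–14:00.
Total common minutes: 60.

60 minutes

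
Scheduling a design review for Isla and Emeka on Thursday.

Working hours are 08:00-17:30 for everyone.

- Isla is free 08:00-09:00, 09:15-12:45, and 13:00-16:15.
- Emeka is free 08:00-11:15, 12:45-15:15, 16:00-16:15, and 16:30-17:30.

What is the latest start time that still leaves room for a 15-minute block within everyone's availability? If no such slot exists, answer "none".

16:00

Isla ∩ Emeka: 08:00–09:00, 09:15–11:15, 13:00–15:15, 16:00–16:15.
Windows ≥ 15 min: 08:00–09:00, 09:15–11:15, 13:00–15:15, 16:00–16:15.
Latest start in the last window 16:00–16:15 is 16:15 − 15 min = 16:00.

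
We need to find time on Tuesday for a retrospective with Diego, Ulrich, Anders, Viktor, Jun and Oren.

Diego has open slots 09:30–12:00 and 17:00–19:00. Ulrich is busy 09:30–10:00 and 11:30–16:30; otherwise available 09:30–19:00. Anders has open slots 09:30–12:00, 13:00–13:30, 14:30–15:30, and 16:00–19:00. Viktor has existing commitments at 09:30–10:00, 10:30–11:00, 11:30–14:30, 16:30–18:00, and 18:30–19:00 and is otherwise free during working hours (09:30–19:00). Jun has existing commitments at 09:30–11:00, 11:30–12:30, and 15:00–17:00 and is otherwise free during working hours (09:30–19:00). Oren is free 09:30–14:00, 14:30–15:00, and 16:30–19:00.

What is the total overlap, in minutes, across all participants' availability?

Ulrich free within 09:30–19:00: 10:00–11:30, 16:30–19:00.
Viktor free within 09:30–19:00: 10:00–10:30, 11:00–11:30, 14:30–16:30, 18:00–18:30.
Jun free within 09:30–19:00: 11:00–11:30, 12:30–15:00, 17:00–19:00.
Diego ∩ Ulrich: 10:00–11:30, 17:00–19:00.
Diego ∩ Ulrich ∩ Anders: 10:00–11:30, 17:00–19:00.
Diego ∩ Ulrich ∩ Anders ∩ Viktor: 10:00–10:30, 11:00–11:30, 18:00–18:30.
Diego ∩ Ulrich ∩ Anders ∩ Viktor ∩ Jun: 11:00–11:30, 18:00–18:30.
Diego ∩ Ulrich ∩ Anders ∩ Viktor ∩ Jun ∩ Oren: 11:00–11:30, 18:00–18:30.
Total common minutes: 30 + 30 = 60.

60 minutes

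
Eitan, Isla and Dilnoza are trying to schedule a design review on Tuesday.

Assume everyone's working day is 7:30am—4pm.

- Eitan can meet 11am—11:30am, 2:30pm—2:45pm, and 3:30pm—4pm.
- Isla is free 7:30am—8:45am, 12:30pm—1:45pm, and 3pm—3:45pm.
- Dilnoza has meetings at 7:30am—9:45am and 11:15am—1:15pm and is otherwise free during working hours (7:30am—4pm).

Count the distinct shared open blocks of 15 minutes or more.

1

Dilnoza free within 07:30–16:00: 09:45–11:15, 13:15–16:00.
Eitan ∩ Isla: 15:30–15:45.
Eitan ∩ Isla ∩ Dilnoza: 15:30–15:45.
Windows ≥ 15 min: 15:30–15:45.
That's 1 window.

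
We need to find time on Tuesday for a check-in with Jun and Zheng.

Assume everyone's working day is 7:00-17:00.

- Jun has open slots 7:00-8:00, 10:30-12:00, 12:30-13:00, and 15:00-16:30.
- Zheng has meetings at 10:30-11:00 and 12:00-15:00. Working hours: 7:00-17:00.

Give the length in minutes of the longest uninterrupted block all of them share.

Zheng free within 07:00–17:00: 07:00–10:30, 11:00–12:00, 15:00–17:00.
Jun ∩ Zheng: 07:00–08:00, 11:00–12:00, 15:00–16:30.
Common window lengths: 60, 60, 90 min; longest is 90.

90 minutes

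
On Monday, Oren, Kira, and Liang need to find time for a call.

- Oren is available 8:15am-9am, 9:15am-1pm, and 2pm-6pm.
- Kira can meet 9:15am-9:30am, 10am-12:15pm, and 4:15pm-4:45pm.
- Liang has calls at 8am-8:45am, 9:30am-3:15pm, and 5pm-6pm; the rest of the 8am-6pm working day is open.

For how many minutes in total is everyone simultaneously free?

Liang free within 08:00–18:00: 08:45–09:30, 15:15–17:00.
Oren ∩ Kira: 09:15–09:30, 10:00–12:15, 16:15–16:45.
Oren ∩ Kira ∩ Liang: 09:15–09:30, 16:15–16:45.
Total common minutes: 15 + 30 = 45.

45 minutes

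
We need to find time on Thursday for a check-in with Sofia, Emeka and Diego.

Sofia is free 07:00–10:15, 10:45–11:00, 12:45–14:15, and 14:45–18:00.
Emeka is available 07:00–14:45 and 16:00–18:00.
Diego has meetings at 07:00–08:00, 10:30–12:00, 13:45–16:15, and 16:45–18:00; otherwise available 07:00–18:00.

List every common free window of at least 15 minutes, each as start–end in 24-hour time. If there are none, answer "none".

Diego free within 07:00–18:00: 08:00–10:30, 12:00–13:45, 16:15–16:45.
Sofia ∩ Emeka: 07:00–10:15, 10:45–11:00, 12:45–14:15, 16:00–18:00.
Sofia ∩ Emeka ∩ Diego: 08:00–10:15, 12:45–13:45, 16:15–16:45.
Windows ≥ 15 min: 08:00–10:15, 12:45–13:45, 16:15–16:45.

08:00–10:15, 12:45–13:45, 16:15–16:45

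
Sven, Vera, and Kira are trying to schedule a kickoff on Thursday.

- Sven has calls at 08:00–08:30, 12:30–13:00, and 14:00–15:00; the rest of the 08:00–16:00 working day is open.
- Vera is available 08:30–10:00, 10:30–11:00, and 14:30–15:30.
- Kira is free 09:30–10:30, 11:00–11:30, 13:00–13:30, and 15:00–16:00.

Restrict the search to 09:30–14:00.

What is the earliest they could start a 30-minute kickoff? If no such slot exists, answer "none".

Sven free within 08:00–16:00: 08:30–12:30, 13:00–14:00, 15:00–16:00.
Sven ∩ Vera: 08:30–10:00, 10:30–11:00, 15:00–15:30.
Sven ∩ Vera ∩ Kira: 09:30–10:00, 15:00–15:30.
Restricted to 09:30–14:00: 09:30–10:00.
Windows ≥ 30 min: 09:30–10:00.
Earliest such window starts at 09:30.

09:30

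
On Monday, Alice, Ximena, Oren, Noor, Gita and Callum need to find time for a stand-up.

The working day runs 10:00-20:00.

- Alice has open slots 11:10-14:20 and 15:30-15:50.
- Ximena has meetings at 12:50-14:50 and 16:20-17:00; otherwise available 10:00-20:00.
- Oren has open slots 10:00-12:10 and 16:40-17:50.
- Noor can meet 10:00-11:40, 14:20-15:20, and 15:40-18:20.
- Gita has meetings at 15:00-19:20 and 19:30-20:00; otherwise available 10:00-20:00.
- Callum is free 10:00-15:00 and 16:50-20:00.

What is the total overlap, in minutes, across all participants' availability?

30 minutes

Ximena free within 10:00–20:00: 10:00–12:50, 14:50–16:20, 17:00–20:00.
Gita free within 10:00–20:00: 10:00–15:00, 19:20–19:30.
Alice ∩ Ximena: 11:10–12:50, 15:30–15:50.
Alice ∩ Ximena ∩ Oren: 11:10–12:10.
Alice ∩ Ximena ∩ Oren ∩ Noor: 11:10–11:40.
Alice ∩ Ximena ∩ Oren ∩ Noor ∩ Gita: 11:10–11:40.
Alice ∩ Ximena ∩ Oren ∩ Noor ∩ Gita ∩ Callum: 11:10–11:40.
Total common minutes: 30.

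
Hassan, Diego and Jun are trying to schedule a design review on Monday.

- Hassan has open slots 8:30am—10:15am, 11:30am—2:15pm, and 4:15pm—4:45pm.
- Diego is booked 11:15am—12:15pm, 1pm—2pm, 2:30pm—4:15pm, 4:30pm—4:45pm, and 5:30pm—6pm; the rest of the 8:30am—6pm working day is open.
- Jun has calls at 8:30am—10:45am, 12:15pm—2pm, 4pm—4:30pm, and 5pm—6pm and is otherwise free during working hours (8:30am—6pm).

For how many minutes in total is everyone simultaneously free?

Diego free within 08:30–18:00: 08:30–11:15, 12:15–13:00, 14:00–14:30, 16:15–16:30, 16:45–17:30.
Jun free within 08:30–18:00: 10:45–12:15, 14:00–16:00, 16:30–17:00.
Hassan ∩ Diego: 08:30–10:15, 12:15–13:00, 14:00–14:15, 16:15–16:30.
Hassan ∩ Diego ∩ Jun: 14:00–14:15.
Total common minutes: 15.

15 minutes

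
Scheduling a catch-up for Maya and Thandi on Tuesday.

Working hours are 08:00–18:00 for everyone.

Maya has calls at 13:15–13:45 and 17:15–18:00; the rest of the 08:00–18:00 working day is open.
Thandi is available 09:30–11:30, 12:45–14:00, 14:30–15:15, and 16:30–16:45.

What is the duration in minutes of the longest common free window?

120 minutes

Maya free within 08:00–18:00: 08:00–13:15, 13:45–17:15.
Maya ∩ Thandi: 09:30–11:30, 12:45–13:15, 13:45–14:00, 14:30–15:15, 16:30–16:45.
Common window lengths: 120, 30, 15, 45, 15 min; longest is 120.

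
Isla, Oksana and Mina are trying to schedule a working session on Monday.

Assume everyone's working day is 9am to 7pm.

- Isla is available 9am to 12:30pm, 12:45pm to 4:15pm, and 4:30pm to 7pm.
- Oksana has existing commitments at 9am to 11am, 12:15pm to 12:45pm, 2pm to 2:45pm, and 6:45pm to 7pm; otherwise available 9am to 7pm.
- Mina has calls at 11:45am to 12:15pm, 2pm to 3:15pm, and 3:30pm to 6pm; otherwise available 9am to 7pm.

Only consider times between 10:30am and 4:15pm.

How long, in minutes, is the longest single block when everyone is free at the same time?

75 minutes

Oksana free within 09:00–19:00: 11:00–12:15, 12:45–14:00, 14:45–18:45.
Mina free within 09:00–19:00: 09:00–11:45, 12:15–14:00, 15:15–15:30, 18:00–19:00.
Isla ∩ Oksana: 11:00–12:15, 12:45–14:00, 14:45–16:15, 16:30–18:45.
Isla ∩ Oksana ∩ Mina: 11:00–11:45, 12:45–14:00, 15:15–15:30, 18:00–18:45.
Restricted to 10:30–16:15: 11:00–11:45, 12:45–14:00, 15:15–15:30.
Common window lengths: 45, 75, 15 min; longest is 75.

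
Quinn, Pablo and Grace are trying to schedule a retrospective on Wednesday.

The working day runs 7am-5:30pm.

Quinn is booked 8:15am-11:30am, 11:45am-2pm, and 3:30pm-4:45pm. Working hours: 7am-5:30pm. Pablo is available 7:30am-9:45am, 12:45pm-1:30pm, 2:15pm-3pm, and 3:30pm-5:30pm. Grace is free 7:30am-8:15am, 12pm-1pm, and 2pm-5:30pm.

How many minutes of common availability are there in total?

135 minutes

Quinn free within 07:00–17:30: 07:00–08:15, 11:30–11:45, 14:00–15:30, 16:45–17:30.
Quinn ∩ Pablo: 07:30–08:15, 14:15–15:00, 16:45–17:30.
Quinn ∩ Pablo ∩ Grace: 07:30–08:15, 14:15–15:00, 16:45–17:30.
Total common minutes: 45 + 45 + 45 = 135.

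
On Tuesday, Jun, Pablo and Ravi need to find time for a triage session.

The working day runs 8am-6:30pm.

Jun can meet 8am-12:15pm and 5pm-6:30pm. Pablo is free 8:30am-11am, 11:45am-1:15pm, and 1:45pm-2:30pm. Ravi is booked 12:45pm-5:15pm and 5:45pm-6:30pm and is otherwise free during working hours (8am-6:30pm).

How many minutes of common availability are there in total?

180 minutes

Ravi free within 08:00–18:30: 08:00–12:45, 17:15–17:45.
Jun ∩ Pablo: 08:30–11:00, 11:45–12:15.
Jun ∩ Pablo ∩ Ravi: 08:30–11:00, 11:45–12:15.
Total common minutes: 150 + 30 = 180.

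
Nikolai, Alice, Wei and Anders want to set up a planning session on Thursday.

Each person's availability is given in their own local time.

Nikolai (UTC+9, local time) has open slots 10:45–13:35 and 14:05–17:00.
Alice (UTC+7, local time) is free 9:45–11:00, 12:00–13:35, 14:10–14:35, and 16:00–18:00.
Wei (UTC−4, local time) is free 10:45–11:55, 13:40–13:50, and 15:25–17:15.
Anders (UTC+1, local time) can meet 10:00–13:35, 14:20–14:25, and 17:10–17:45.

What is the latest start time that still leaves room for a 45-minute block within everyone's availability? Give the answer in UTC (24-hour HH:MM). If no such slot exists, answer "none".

none

Nikolai → UTC: 01:45–04:35, 05:05–08:00.
Alice → UTC: 02:45–04:00, 05:00–06:35, 07:10–07:35, 09:00–11:00.
Wei → UTC: 14:45–15:55, 17:40–17:50, 19:25–21:15.
Anders → UTC: 09:00–12:35, 13:20–13:25, 16:10–16:45.
Nikolai ∩ Alice: 02:45–04:00, 05:05–06:35, 07:10–07:35.
Nikolai ∩ Alice ∩ Wei: (none).
Nikolai ∩ Alice ∩ Wei ∩ Anders: (none).
Windows ≥ 45 min: (none).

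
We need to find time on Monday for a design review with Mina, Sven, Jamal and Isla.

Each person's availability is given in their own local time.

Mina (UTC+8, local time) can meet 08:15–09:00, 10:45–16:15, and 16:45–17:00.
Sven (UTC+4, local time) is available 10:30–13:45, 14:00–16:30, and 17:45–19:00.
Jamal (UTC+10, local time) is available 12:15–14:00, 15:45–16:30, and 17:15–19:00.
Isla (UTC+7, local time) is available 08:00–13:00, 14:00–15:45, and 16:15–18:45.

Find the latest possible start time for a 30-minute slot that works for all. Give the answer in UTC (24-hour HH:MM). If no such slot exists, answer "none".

07:45

Mina → UTC: 00:15–01:00, 02:45–08:15, 08:45–09:00.
Sven → UTC: 06:30–09:45, 10:00–12:30, 13:45–15:00.
Jamal → UTC: 02:15–04:00, 05:45–06:30, 07:15–09:00.
Isla → UTC: 01:00–06:00, 07:00–08:45, 09:15–11:45.
Mina ∩ Sven: 06:30–08:15, 08:45–09:00.
Mina ∩ Sven ∩ Jamal: 07:15–08:15, 08:45–09:00.
Mina ∩ Sven ∩ Jamal ∩ Isla: 07:15–08:15.
Windows ≥ 30 min: 07:15–08:15.
Latest start in the last window 07:15–08:15 is 08:15 − 30 min = 07:45.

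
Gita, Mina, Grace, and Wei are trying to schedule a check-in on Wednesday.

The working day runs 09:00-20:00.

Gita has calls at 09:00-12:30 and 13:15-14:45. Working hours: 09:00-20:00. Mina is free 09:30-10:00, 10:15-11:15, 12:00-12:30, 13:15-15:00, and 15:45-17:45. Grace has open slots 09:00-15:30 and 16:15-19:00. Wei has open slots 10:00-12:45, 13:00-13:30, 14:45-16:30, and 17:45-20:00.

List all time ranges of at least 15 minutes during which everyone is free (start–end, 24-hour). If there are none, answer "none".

14:45–15:00, 16:15–16:30

Gita free within 09:00–20:00: 12:30–13:15, 14:45–20:00.
Gita ∩ Mina: 14:45–15:00, 15:45–17:45.
Gita ∩ Mina ∩ Grace: 14:45–15:00, 16:15–17:45.
Gita ∩ Mina ∩ Grace ∩ Wei: 14:45–15:00, 16:15–16:30.
Windows ≥ 15 min: 14:45–15:00, 16:15–16:30.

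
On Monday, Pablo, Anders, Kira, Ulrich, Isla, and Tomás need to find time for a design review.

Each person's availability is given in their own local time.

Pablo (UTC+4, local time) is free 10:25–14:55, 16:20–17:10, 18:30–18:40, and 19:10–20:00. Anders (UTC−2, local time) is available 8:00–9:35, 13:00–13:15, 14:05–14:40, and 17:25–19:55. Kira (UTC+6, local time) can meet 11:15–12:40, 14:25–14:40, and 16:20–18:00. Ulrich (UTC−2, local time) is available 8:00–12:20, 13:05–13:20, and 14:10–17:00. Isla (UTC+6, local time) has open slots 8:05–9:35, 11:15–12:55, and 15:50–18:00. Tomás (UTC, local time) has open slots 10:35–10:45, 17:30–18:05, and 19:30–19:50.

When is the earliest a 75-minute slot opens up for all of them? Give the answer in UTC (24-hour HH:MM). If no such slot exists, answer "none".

Pablo → UTC: 06:25–10:55, 12:20–13:10, 14:30–14:40, 15:10–16:00.
Anders → UTC: 10:00–11:35, 15:00–15:15, 16:05–16:40, 19:25–21:55.
Kira → UTC: 05:15–06:40, 08:25–08:40, 10:20–12:00.
Ulrich → UTC: 10:00–14:20, 15:05–15:20, 16:10–19:00.
Isla → UTC: 02:05–03:35, 05:15–06:55, 09:50–12:00.
Tomás → UTC: 10:35–10:45, 17:30–18:05, 19:30–19:50.
Pablo ∩ Anders: 10:00–10:55, 15:10–15:15.
Pablo ∩ Anders ∩ Kira: 10:20–10:55.
Pablo ∩ Anders ∩ Kira ∩ Ulrich: 10:20–10:55.
Pablo ∩ Anders ∩ Kira ∩ Ulrich ∩ Isla: 10:20–10:55.
Pablo ∩ Anders ∩ Kira ∩ Ulrich ∩ Isla ∩ Tomás: 10:35–10:45.
Windows ≥ 75 min: (none).

none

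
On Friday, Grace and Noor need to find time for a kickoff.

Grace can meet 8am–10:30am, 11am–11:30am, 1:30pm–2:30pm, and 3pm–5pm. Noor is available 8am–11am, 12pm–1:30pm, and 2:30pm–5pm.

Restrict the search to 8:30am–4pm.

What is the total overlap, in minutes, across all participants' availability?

Grace ∩ Noor: 08:00–10:30, 15:00–17:00.
Restricted to 08:30–16:00: 08:30–10:30, 15:00–16:00.
Total common minutes: 120 + 60 = 180.

180 minutes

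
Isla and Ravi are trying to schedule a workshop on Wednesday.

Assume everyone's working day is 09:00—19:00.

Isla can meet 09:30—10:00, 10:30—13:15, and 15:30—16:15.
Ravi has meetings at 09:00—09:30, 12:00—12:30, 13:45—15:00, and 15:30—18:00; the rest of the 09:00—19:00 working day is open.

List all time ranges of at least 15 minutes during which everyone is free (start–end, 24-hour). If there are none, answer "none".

Ravi free within 09:00–19:00: 09:30–12:00, 12:30–13:45, 15:00–15:30, 18:00–19:00.
Isla ∩ Ravi: 09:30–10:00, 10:30–12:00, 12:30–13:15.
Windows ≥ 15 min: 09:30–10:00, 10:30–12:00, 12:30–13:15.

09:30–10:00, 10:30–12:00, 12:30–13:15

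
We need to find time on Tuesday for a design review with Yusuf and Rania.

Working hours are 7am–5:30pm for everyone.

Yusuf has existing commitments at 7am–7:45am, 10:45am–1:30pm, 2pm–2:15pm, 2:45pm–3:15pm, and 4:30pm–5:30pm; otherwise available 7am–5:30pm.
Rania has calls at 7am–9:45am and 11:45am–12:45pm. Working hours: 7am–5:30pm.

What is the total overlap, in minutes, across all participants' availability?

195 minutes

Yusuf free within 07:00–17:30: 07:45–10:45, 13:30–14:00, 14:15–14:45, 15:15–16:30.
Rania free within 07:00–17:30: 09:45–11:45, 12:45–17:30.
Yusuf ∩ Rania: 09:45–10:45, 13:30–14:00, 14:15–14:45, 15:15–16:30.
Total common minutes: 60 + 30 + 30 + 75 = 195.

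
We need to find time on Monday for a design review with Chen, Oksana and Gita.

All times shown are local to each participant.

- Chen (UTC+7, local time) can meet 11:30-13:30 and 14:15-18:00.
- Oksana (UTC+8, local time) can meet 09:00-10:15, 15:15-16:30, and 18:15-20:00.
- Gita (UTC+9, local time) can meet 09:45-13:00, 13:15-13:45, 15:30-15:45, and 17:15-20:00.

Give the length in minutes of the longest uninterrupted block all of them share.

Chen → UTC: 04:30–06:30, 07:15–11:00.
Oksana → UTC: 01:00–02:15, 07:15–08:30, 10:15–12:00.
Gita → UTC: 00:45–04:00, 04:15–04:45, 06:30–06:45, 08:15–11:00.
Chen ∩ Oksana: 07:15–08:30, 10:15–11:00.
Chen ∩ Oksana ∩ Gita: 08:15–08:30, 10:15–11:00.
Common window lengths: 15, 45 min; longest is 45.

45 minutes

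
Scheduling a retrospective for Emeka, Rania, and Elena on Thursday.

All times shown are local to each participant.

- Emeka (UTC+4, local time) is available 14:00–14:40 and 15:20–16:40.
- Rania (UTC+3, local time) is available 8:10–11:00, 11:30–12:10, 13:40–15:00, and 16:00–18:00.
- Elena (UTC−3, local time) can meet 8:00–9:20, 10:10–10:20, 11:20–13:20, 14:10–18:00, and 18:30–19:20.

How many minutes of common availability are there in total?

40 minutes

Emeka → UTC: 10:00–10:40, 11:20–12:40.
Rania → UTC: 05:10–08:00, 08:30–09:10, 10:40–12:00, 13:00–15:00.
Elena → UTC: 11:00–12:20, 13:10–13:20, 14:20–16:20, 17:10–21:00, 21:30–22:20.
Emeka ∩ Rania: 11:20–12:00.
Emeka ∩ Rania ∩ Elena: 11:20–12:00.
Total common minutes: 40.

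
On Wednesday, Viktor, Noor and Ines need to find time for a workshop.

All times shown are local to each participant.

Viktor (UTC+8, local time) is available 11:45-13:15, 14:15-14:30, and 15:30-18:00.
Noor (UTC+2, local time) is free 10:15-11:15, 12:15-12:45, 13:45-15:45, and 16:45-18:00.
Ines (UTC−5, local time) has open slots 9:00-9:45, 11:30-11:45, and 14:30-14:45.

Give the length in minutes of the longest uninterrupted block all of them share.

Viktor → UTC: 03:45–05:15, 06:15–06:30, 07:30–10:00.
Noor → UTC: 08:15–09:15, 10:15–10:45, 11:45–13:45, 14:45–16:00.
Ines → UTC: 14:00–14:45, 16:30–16:45, 19:30–19:45.
Viktor ∩ Noor: 08:15–09:15.
Viktor ∩ Noor ∩ Ines: (none).
No common window.

0 minutes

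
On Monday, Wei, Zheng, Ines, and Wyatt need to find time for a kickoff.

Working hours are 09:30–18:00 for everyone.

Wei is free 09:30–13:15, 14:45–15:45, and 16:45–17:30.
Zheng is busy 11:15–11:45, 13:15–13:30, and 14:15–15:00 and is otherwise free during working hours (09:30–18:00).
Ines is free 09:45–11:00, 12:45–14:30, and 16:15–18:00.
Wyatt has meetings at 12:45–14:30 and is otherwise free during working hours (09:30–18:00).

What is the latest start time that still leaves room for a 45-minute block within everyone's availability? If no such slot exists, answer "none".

Zheng free within 09:30–18:00: 09:30–11:15, 11:45–13:15, 13:30–14:15, 15:00–18:00.
Wyatt free within 09:30–18:00: 09:30–12:45, 14:30–18:00.
Wei ∩ Zheng: 09:30–11:15, 11:45–13:15, 15:00–15:45, 16:45–17:30.
Wei ∩ Zheng ∩ Ines: 09:45–11:00, 12:45–13:15, 16:45–17:30.
Wei ∩ Zheng ∩ Ines ∩ Wyatt: 09:45–11:00, 16:45–17:30.
Windows ≥ 45 min: 09:45–11:00, 16:45–17:30.
Latest start in the last window 16:45–17:30 is 17:30 − 45 min = 16:45.

16:45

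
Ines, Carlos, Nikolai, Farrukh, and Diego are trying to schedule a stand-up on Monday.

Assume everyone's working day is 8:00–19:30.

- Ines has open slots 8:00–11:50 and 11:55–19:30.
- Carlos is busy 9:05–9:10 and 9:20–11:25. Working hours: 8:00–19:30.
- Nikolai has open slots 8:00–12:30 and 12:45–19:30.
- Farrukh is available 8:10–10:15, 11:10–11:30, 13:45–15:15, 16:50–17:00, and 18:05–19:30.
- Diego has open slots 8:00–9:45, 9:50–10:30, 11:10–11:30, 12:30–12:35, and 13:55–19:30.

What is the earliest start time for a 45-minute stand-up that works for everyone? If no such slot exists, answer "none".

08:10

Carlos free within 08:00–19:30: 08:00–09:05, 09:10–09:20, 11:25–19:30.
Ines ∩ Carlos: 08:00–09:05, 09:10–09:20, 11:25–11:50, 11:55–19:30.
Ines ∩ Carlos ∩ Nikolai: 08:00–09:05, 09:10–09:20, 11:25–11:50, 11:55–12:30, 12:45–19:30.
Ines ∩ Carlos ∩ Nikolai ∩ Farrukh: 08:10–09:05, 09:10–09:20, 11:25–11:30, 13:45–15:15, 16:50–17:00, 18:05–19:30.
Ines ∩ Carlos ∩ Nikolai ∩ Farrukh ∩ Diego: 08:10–09:05, 09:10–09:20, 11:25–11:30, 13:55–15:15, 16:50–17:00, 18:05–19:30.
Windows ≥ 45 min: 08:10–09:05, 13:55–15:15, 18:05–19:30.
Earliest such window starts at 08:10.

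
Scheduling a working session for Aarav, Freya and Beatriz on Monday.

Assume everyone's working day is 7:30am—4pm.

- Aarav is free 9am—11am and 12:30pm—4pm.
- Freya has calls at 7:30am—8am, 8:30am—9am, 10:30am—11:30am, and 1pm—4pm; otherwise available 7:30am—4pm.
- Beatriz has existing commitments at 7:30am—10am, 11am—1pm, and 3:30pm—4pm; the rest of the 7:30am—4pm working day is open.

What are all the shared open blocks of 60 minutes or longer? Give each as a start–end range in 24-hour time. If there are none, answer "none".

Freya free within 07:30–16:00: 08:00–08:30, 09:00–10:30, 11:30–13:00.
Beatriz free within 07:30–16:00: 10:00–11:00, 13:00–15:30.
Aarav ∩ Freya: 09:00–10:30, 12:30–13:00.
Aarav ∩ Freya ∩ Beatriz: 10:00–10:30.
Windows ≥ 60 min: (none).

none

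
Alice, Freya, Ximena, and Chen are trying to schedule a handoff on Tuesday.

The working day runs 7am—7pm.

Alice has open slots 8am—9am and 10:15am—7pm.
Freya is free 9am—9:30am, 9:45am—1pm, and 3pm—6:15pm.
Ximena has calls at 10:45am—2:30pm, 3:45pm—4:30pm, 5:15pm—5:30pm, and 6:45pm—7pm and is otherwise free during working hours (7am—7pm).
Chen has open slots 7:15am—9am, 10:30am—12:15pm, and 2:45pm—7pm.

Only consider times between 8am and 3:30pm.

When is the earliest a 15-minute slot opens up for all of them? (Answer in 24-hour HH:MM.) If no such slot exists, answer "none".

Ximena free within 07:00–19:00: 07:00–10:45, 14:30–15:45, 16:30–17:15, 17:30–18:45.
Alice ∩ Freya: 10:15–13:00, 15:00–18:15.
Alice ∩ Freya ∩ Ximena: 10:15–10:45, 15:00–15:45, 16:30–17:15, 17:30–18:15.
Alice ∩ Freya ∩ Ximena ∩ Chen: 10:30–10:45, 15:00–15:45, 16:30–17:15, 17:30–18:15.
Restricted to 08:00–15:30: 10:30–10:45, 15:00–15:30.
Windows ≥ 15 min: 10:30–10:45, 15:00–15:30.
Earliest such window starts at 10:30.

10:30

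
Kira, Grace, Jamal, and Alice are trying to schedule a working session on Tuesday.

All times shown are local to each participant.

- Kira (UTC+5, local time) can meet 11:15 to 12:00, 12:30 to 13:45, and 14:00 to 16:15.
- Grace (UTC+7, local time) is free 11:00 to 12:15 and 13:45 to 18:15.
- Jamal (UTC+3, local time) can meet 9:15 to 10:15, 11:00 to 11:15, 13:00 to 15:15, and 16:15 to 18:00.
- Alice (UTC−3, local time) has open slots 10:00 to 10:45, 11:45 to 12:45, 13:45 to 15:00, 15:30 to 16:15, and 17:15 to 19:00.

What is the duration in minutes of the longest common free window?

Kira → UTC: 06:15–07:00, 07:30–08:45, 09:00–11:15.
Grace → UTC: 04:00–05:15, 06:45–11:15.
Jamal → UTC: 06:15–07:15, 08:00–08:15, 10:00–12:15, 13:15–15:00.
Alice → UTC: 13:00–13:45, 14:45–15:45, 16:45–18:00, 18:30–19:15, 20:15–22:00.
Kira ∩ Grace: 06:45–07:00, 07:30–08:45, 09:00–11:15.
Kira ∩ Grace ∩ Jamal: 06:45–07:00, 08:00–08:15, 10:00–11:15.
Kira ∩ Grace ∩ Jamal ∩ Alice: (none).
No common window.

0 minutes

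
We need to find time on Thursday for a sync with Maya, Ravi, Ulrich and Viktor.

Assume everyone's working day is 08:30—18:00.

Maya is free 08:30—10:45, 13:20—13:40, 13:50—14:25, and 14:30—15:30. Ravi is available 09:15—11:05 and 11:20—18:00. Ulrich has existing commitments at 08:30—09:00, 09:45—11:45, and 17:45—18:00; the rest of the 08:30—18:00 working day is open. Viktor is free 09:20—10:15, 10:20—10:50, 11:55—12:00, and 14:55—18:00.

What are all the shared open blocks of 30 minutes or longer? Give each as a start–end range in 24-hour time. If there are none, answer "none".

Ulrich free within 08:30–18:00: 09:00–09:45, 11:45–17:45.
Maya ∩ Ravi: 09:15–10:45, 13:20–13:40, 13:50–14:25, 14:30–15:30.
Maya ∩ Ravi ∩ Ulrich: 09:15–09:45, 13:20–13:40, 13:50–14:25, 14:30–15:30.
Maya ∩ Ravi ∩ Ulrich ∩ Viktor: 09:20–09:45, 14:55–15:30.
Windows ≥ 30 min: 14:55–15:30.

14:55–15:30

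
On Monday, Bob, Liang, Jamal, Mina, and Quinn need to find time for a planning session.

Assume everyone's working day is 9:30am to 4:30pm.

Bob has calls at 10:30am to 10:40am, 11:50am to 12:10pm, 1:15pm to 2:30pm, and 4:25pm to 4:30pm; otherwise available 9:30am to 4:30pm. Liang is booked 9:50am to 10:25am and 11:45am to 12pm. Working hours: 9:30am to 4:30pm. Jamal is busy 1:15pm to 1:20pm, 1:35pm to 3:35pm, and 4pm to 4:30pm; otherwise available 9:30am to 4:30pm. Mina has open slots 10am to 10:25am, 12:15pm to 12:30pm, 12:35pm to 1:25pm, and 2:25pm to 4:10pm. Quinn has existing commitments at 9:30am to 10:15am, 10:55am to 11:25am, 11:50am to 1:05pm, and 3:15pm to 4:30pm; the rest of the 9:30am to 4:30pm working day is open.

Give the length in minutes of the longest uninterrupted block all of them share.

Bob free within 09:30–16:30: 09:30–10:30, 10:40–11:50, 12:10–13:15, 14:30–16:25.
Liang free within 09:30–16:30: 09:30–09:50, 10:25–11:45, 12:00–16:30.
Jamal free within 09:30–16:30: 09:30–13:15, 13:20–13:35, 15:35–16:00.
Quinn free within 09:30–16:30: 10:15–10:55, 11:25–11:50, 13:05–15:15.
Bob ∩ Liang: 09:30–09:50, 10:25–10:30, 10:40–11:45, 12:10–13:15, 14:30–16:25.
Bob ∩ Liang ∩ Jamal: 09:30–09:50, 10:25–10:30, 10:40–11:45, 12:10–13:15, 15:35–16:00.
Bob ∩ Liang ∩ Jamal ∩ Mina: 12:15–12:30, 12:35–13:15, 15:35–16:00.
Bob ∩ Liang ∩ Jamal ∩ Mina ∩ Quinn: 13:05–13:15.
Single common window of 10 minutes.

10 minutes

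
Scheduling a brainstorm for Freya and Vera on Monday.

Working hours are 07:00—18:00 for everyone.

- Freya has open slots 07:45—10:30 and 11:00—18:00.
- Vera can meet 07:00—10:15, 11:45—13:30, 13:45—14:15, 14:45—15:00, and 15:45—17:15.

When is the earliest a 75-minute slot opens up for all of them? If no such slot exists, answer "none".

Freya ∩ Vera: 07:45–10:15, 11:45–13:30, 13:45–14:15, 14:45–15:00, 15:45–17:15.
Windows ≥ 75 min: 07:45–10:15, 11:45–13:30, 15:45–17:15.
Earliest such window starts at 07:45.

07:45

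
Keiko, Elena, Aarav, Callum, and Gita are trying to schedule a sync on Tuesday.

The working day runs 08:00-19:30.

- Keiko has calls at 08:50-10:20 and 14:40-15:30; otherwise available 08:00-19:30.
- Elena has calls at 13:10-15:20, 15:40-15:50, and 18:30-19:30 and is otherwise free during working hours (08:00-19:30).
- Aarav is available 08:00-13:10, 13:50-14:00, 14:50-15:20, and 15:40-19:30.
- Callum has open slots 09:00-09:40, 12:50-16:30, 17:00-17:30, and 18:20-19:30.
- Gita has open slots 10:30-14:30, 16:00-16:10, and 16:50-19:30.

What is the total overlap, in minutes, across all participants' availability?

70 minutes

Keiko free within 08:00–19:30: 08:00–08:50, 10:20–14:40, 15:30–19:30.
Elena free within 08:00–19:30: 08:00–13:10, 15:20–15:40, 15:50–18:30.
Keiko ∩ Elena: 08:00–08:50, 10:20–13:10, 15:30–15:40, 15:50–18:30.
Keiko ∩ Elena ∩ Aarav: 08:00–08:50, 10:20–13:10, 15:50–18:30.
Keiko ∩ Elena ∩ Aarav ∩ Callum: 12:50–13:10, 15:50–16:30, 17:00–17:30, 18:20–18:30.
Keiko ∩ Elena ∩ Aarav ∩ Callum ∩ Gita: 12:50–13:10, 16:00–16:10, 17:00–17:30, 18:20–18:30.
Total common minutes: 20 + 10 + 30 + 10 = 70.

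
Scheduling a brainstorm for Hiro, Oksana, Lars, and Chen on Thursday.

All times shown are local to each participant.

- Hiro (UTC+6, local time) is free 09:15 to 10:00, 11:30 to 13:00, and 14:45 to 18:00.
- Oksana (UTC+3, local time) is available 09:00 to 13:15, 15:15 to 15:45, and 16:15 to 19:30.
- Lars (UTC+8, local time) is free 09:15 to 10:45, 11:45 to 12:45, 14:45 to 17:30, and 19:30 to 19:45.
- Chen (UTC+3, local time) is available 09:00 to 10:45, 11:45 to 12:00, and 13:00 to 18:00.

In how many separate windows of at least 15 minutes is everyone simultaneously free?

2

Hiro → UTC: 03:15–04:00, 05:30–07:00, 08:45–12:00.
Oksana → UTC: 06:00–10:15, 12:15–12:45, 13:15–16:30.
Lars → UTC: 01:15–02:45, 03:45–04:45, 06:45–09:30, 11:30–11:45.
Chen → UTC: 06:00–07:45, 08:45–09:00, 10:00–15:00.
Hiro ∩ Oksana: 06:00–07:00, 08:45–10:15.
Hiro ∩ Oksana ∩ Lars: 06:45–07:00, 08:45–09:30.
Hiro ∩ Oksana ∩ Lars ∩ Chen: 06:45–07:00, 08:45–09:00.
Windows ≥ 15 min: 06:45–07:00, 08:45–09:00.
That's 2 windows.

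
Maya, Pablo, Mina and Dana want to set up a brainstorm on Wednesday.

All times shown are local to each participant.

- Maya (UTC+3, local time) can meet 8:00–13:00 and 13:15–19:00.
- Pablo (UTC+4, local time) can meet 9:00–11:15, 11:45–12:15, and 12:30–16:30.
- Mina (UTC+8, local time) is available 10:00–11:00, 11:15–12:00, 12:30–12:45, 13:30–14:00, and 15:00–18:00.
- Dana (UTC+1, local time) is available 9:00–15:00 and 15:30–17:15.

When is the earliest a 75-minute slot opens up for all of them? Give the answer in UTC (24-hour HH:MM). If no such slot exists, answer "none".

08:30

Maya → UTC: 05:00–10:00, 10:15–16:00.
Pablo → UTC: 05:00–07:15, 07:45–08:15, 08:30–12:30.
Mina → UTC: 02:00–03:00, 03:15–04:00, 04:30–04:45, 05:30–06:00, 07:00–10:00.
Dana → UTC: 08:00–14:00, 14:30–16:15.
Maya ∩ Pablo: 05:00–07:15, 07:45–08:15, 08:30–10:00, 10:15–12:30.
Maya ∩ Pablo ∩ Mina: 05:30–06:00, 07:00–07:15, 07:45–08:15, 08:30–10:00.
Maya ∩ Pablo ∩ Mina ∩ Dana: 08:00–08:15, 08:30–10:00.
Windows ≥ 75 min: 08:30–10:00.
Earliest such window starts at 08:30.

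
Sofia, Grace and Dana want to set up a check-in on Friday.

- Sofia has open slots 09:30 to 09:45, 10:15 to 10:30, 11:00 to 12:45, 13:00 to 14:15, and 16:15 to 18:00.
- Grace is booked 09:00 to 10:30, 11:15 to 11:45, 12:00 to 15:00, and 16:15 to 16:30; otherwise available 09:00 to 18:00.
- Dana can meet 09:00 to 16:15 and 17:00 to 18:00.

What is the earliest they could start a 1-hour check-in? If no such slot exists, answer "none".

Grace free within 09:00–18:00: 10:30–11:15, 11:45–12:00, 15:00–16:15, 16:30–18:00.
Sofia ∩ Grace: 11:00–11:15, 11:45–12:00, 16:30–18:00.
Sofia ∩ Grace ∩ Dana: 11:00–11:15, 11:45–12:00, 17:00–18:00.
Windows ≥ 60 min: 17:00–18:00.
Earliest such window starts at 17:00.

17:00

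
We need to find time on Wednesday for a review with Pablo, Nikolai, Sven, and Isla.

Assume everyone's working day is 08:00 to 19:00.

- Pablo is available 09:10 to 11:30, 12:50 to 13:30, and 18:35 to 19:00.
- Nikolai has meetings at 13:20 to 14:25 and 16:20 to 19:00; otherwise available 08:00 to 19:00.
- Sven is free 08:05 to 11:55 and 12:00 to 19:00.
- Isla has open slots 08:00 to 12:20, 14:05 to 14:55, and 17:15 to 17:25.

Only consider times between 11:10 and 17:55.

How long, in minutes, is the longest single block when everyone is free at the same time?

Nikolai free within 08:00–19:00: 08:00–13:20, 14:25–16:20.
Pablo ∩ Nikolai: 09:10–11:30, 12:50–13:20.
Pablo ∩ Nikolai ∩ Sven: 09:10–11:30, 12:50–13:20.
Pablo ∩ Nikolai ∩ Sven ∩ Isla: 09:10–11:30.
Restricted to 11:10–17:55: 11:10–11:30.
Single common window of 20 minutes.

20 minutes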